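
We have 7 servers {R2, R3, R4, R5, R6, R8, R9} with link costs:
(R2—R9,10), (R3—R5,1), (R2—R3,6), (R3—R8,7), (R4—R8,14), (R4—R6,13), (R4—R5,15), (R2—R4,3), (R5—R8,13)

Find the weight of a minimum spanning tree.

Kruskal's algorithm — process edges by increasing weight (ties by edge label):
R3—R5 (1): add — endpoints in different components.
R2—R4 (3): add — endpoints in different components.
R2—R3 (6): add — endpoints in different components.
R3—R8 (7): add — endpoints in different components.
R2—R9 (10): add — endpoints in different components.
R4—R6 (13): add — endpoints in different components.
MST edges: R3—R5, R2—R4, R2—R3, R3—R8, R2—R9, R4—R6; total weight 1+3+6+7+10+13 = 40.

40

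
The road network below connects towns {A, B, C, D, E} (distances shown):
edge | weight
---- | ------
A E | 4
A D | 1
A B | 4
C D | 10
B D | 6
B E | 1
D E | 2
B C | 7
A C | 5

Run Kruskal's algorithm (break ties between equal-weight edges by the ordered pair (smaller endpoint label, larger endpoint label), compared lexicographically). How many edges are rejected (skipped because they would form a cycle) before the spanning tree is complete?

2

Kruskal: consider edges lightest-first.
A D (1): add. Components now {A,D} {B} {C} {E}
B E (1): add. Components now {A,D} {B,E} {C}
D E (2): add. Components now {A,B,D,E} {C}
A B (4): skip — A and B already connected.
A E (4): skip — A and E already connected.
A C (5): add. Components now {A,B,C,D,E}
Edges rejected before the tree was complete: 2.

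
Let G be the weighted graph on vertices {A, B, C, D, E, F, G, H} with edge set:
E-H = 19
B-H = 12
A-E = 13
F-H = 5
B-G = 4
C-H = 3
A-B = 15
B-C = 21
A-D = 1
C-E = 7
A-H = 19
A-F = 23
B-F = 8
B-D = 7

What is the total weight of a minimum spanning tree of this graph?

35

Prim, starting at C.
Step 1: frontier [C-H 3, C-E 7, B-C 21] → take C-H (3); add H.
Step 2: frontier [C-E 7, B-C 21, F-H 5, B-H 12, A-H 19, E-H 19] → take F-H (5); add F.
Step 3: frontier [C-E 7, B-C 21, B-F 8, A-F 23, B-H 12, A-H 19, E-H 19] → take C-E (7); add E.
Step 4: frontier [B-C 21, A-E 13, B-F 8, A-F 23, B-H 12, A-H 19] → take B-F (8); add B.
Step 5: frontier [B-G 4, B-D 7, A-B 15, A-E 13, A-F 23, A-H 19] → take B-G (4); add G.
Step 6: frontier [B-D 7, A-B 15, A-E 13, A-F 23, A-H 19] → take B-D (7); add D.
Step 7: frontier [A-B 15, A-D 1, A-E 13, A-F 23, A-H 19] → take A-D (1); add A.
MST edges: C-H, F-H, C-E, B-F, B-G, B-D, A-D; total weight 3+5+7+8+4+7+1 = 35.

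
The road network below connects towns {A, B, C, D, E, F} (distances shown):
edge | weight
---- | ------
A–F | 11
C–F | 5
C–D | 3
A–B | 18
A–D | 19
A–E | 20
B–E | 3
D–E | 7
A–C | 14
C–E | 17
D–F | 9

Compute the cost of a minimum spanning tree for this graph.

29

Kruskal's algorithm — process edges by increasing weight (ties by edge label):
B–E (3): add — endpoints in different components.
C–D (3): add — endpoints in different components.
C–F (5): add — endpoints in different components.
D–E (7): add — endpoints in different components.
D–F (9): skip — D and F already connected.
A–F (11): add — endpoints in different components.
MST edges: B–E, C–D, C–F, D–E, A–F; total weight 3+3+5+7+11 = 29.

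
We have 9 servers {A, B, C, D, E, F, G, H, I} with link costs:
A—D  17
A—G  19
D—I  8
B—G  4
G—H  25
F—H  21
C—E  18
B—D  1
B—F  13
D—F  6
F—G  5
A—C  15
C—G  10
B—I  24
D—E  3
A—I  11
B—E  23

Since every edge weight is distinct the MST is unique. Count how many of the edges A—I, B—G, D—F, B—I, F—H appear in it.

3

Kruskal: consider edges lightest-first.
B—D (1): add — endpoints in different components.
D—E (3): add — endpoints in different components.
B—G (4): add — endpoints in different components.
F—G (5): add — endpoints in different components.
D—F (6): skip — D and F already connected.
D—I (8): add — endpoints in different components.
C—G (10): add — endpoints in different components.
A—I (11): add — endpoints in different components.
B—F (13): skip — B and F already connected.
A—C (15): skip — A and C already connected.
A—D (17): skip — A and D already connected.
C—E (18): skip — C and E already connected.
A—G (19): skip — A and G already connected.
F—H (21): add — endpoints in different components.
MST edge set: {B—D, D—E, B—G, F—G, D—I, C—G, A—I, F—H}.
Of the listed edges, {A—I, B—G, F—H} are in the MST → 3.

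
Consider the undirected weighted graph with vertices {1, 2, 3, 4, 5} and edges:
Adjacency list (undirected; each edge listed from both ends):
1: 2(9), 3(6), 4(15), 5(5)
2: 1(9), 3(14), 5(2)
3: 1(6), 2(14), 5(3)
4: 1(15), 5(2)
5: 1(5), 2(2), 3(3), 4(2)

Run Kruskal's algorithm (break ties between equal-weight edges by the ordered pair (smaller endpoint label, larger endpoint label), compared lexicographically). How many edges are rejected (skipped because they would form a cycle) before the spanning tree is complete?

Kruskal's algorithm — process edges by increasing weight (ties by edge label):
2–5 (2): add. Components now {1} {2,5} {3} {4}
4–5 (2): add. Components now {1} {2,4,5} {3}
3–5 (3): add. Components now {1} {2,3,4,5}
1–5 (5): add. Components now {1,2,3,4,5}
Edges rejected before the tree was complete: 0.

0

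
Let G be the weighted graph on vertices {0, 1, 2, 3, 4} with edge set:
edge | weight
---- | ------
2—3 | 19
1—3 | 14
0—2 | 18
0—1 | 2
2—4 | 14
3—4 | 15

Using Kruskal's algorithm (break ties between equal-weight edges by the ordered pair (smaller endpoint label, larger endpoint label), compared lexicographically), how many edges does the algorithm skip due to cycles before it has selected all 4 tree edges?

0

Kruskal: consider edges lightest-first.
0—1 (2): add — endpoints in different components.
1—3 (14): add — endpoints in different components.
2—4 (14): add — endpoints in different components.
3—4 (15): add — endpoints in different components.
Edges rejected before the tree was complete: 0.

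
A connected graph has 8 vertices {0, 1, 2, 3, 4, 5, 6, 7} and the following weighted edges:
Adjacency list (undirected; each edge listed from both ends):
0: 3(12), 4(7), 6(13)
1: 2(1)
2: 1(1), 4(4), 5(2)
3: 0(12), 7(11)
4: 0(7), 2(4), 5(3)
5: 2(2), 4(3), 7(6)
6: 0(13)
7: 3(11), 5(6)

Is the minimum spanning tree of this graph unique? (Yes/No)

Yes

Kruskal: consider edges lightest-first.
1—2 (1): add — endpoints in different components.
2—5 (2): add — endpoints in different components.
4—5 (3): add — endpoints in different components.
2—4 (4): skip — 2 and 4 already connected.
5—7 (6): add — endpoints in different components.
0—4 (7): add — endpoints in different components.
3—7 (11): add — endpoints in different components.
0—3 (12): skip — 0 and 3 already connected.
0—6 (13): add — endpoints in different components.
Every non-tree edge has weight strictly greater than the heaviest edge on the tree path between its endpoints, so the MST is unique.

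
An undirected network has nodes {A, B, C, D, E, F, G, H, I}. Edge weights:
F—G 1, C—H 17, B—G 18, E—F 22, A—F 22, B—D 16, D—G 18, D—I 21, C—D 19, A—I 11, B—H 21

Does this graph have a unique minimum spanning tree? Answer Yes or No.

Kruskal's algorithm — process edges by increasing weight (ties by edge label):
F—G (1): add — endpoints in different components.
A—I (11): add — endpoints in different components.
B—D (16): add — endpoints in different components.
C—H (17): add — endpoints in different components.
B—G (18): add — endpoints in different components.
D—G (18): skip — D and G already connected.
C—D (19): add — endpoints in different components.
B—H (21): skip — B and H already connected.
D—I (21): add — endpoints in different components.
A—F (22): skip — A and F already connected.
E—F (22): add — endpoints in different components.
Non-tree edge D—G has weight 18, equal to the heaviest edge on its tree cycle — swapping gives another MST of the same weight. Not unique.

No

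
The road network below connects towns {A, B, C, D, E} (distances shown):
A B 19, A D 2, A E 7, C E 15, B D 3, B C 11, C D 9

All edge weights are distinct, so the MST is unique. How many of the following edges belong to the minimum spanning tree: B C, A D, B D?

2

Sort edges by weight, then run Kruskal:
A D (2): add — endpoints in different components.
B D (3): add — endpoints in different components.
A E (7): add — endpoints in different components.
C D (9): add — endpoints in different components.
MST edge set: {A D, B D, A E, C D}.
Of the listed edges, {A D, B D} are in the MST → 2.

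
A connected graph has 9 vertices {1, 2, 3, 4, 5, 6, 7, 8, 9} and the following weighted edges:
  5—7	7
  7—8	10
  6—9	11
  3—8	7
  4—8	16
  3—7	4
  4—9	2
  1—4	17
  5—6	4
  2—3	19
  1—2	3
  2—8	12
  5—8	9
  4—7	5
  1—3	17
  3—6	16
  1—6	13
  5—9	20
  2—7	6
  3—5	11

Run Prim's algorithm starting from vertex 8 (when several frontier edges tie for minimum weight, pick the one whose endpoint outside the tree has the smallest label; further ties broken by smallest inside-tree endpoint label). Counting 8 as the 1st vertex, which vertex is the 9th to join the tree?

6

Grow the tree from 8 using Prim:
Step 1: cheapest edge leaving the tree is 3—8 (7); add 3.
Step 2: cheapest edge leaving the tree is 3—7 (4); add 7.
Step 3: cheapest edge leaving the tree is 4—7 (5); add 4.
Step 4: cheapest edge leaving the tree is 4—9 (2); add 9.
Step 5: cheapest edge leaving the tree is 2—7 (6); add 2.
Step 6: cheapest edge leaving the tree is 1—2 (3); add 1.
Step 7: cheapest edge leaving the tree is 5—7 (7); add 5.
Step 8: cheapest edge leaving the tree is 5—6 (4); add 6.
Vertex order: 8, 3, 7, 4, 9, 2, 1, 5, 6. The 9th vertex is 6.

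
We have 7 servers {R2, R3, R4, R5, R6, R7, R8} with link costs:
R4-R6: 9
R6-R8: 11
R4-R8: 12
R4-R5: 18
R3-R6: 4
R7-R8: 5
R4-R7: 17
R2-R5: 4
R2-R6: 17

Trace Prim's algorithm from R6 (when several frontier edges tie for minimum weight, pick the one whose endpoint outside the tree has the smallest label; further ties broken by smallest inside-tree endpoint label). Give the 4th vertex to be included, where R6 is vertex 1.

Prim's algorithm from R6:
Step 1: cheapest edge leaving the tree is R3-R6 (4); add R3.
Step 2: cheapest edge leaving the tree is R4-R6 (9); add R4.
Step 3: cheapest edge leaving the tree is R6-R8 (11); add R8.
Step 4: cheapest edge leaving the tree is R7-R8 (5); add R7.
Step 5: cheapest edge leaving the tree is R2-R6 (17); add R2.
Step 6: cheapest edge leaving the tree is R2-R5 (4); add R5.
Vertex order: R6, R3, R4, R8, R7, R2, R5. The 4th vertex is R8.

R8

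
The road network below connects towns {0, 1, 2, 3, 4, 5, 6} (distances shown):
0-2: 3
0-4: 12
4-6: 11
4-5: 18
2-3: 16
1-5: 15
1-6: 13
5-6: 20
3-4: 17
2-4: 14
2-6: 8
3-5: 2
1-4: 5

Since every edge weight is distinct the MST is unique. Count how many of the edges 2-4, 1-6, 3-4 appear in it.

0

Sort edges by weight, then run Kruskal:
3-5 (2): add — endpoints in different components.
0-2 (3): add — endpoints in different components.
1-4 (5): add — endpoints in different components.
2-6 (8): add — endpoints in different components.
4-6 (11): add — endpoints in different components.
0-4 (12): skip — 0 and 4 already connected.
1-6 (13): skip — 1 and 6 already connected.
2-4 (14): skip — 2 and 4 already connected.
1-5 (15): add — endpoints in different components.
MST edge set: {3-5, 0-2, 1-4, 2-6, 4-6, 1-5}.
Of the listed edges, {} are in the MST → 0.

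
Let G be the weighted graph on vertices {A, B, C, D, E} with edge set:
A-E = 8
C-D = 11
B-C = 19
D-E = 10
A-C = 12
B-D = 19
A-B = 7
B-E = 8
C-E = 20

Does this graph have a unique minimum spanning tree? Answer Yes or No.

No

Kruskal: consider edges lightest-first.
A-B (7): add. Components now {A,B} {C} {D} {E}
A-E (8): add. Components now {A,B,E} {C} {D}
B-E (8): skip — B and E already connected.
D-E (10): add. Components now {A,B,D,E} {C}
C-D (11): add. Components now {A,B,C,D,E}
Non-tree edge B-E has weight 8, equal to the heaviest edge on its tree cycle — swapping gives another MST of the same weight. Not unique.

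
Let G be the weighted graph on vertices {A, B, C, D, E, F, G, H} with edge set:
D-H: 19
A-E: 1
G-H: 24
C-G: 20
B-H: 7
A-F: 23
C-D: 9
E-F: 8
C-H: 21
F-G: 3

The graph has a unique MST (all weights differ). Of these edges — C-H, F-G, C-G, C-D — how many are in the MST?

3

Kruskal's algorithm — process edges by increasing weight (ties by edge label):
A-E (1): add — endpoints in different components.
F-G (3): add — endpoints in different components.
B-H (7): add — endpoints in different components.
E-F (8): add — endpoints in different components.
C-D (9): add — endpoints in different components.
D-H (19): add — endpoints in different components.
C-G (20): add — endpoints in different components.
MST edge set: {A-E, F-G, B-H, E-F, C-D, D-H, C-G}.
Of the listed edges, {F-G, C-G, C-D} are in the MST → 3.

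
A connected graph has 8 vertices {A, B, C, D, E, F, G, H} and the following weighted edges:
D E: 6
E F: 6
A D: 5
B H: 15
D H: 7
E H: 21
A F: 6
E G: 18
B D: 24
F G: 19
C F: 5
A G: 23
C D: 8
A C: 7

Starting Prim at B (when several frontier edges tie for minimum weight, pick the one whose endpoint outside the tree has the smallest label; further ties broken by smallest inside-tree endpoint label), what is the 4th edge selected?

Grow the tree from B using Prim:
Step 1: frontier [B H 15, B D 24] → take B H (15); add H.
Step 2: frontier [B D 24, D H 7, E H 21] → take D H (7); add D.
Step 3: frontier [A D 5, D E 6, C D 8, E H 21] → take A D (5); add A.
Step 4: frontier [A F 6, A C 7, A G 23, D E 6, C D 8, E H 21] → take D E (6); add E.
Step 5: frontier [A F 6, A C 7, A G 23, C D 8, E F 6, E G 18] → take A F (6); add F.
Step 6: frontier [A C 7, A G 23, C D 8, E G 18, C F 5, F G 19] → take C F (5); add C.
Step 7: frontier [A G 23, E G 18, F G 19] → take E G (18); add G.
The 4th edge added is D E.

D-E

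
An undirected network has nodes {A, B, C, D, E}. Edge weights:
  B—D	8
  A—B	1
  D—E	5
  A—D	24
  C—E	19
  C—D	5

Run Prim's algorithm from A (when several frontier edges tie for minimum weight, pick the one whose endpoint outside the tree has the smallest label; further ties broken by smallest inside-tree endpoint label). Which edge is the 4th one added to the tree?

D-E

Grow the tree from A using Prim:
Step 1: cheapest edge leaving the tree is A—B (1); add B.
Step 2: cheapest edge leaving the tree is B—D (8); add D.
Step 3: cheapest edge leaving the tree is C—D (5); add C.
Step 4: cheapest edge leaving the tree is D—E (5); add E.
The 4th edge added is D—E.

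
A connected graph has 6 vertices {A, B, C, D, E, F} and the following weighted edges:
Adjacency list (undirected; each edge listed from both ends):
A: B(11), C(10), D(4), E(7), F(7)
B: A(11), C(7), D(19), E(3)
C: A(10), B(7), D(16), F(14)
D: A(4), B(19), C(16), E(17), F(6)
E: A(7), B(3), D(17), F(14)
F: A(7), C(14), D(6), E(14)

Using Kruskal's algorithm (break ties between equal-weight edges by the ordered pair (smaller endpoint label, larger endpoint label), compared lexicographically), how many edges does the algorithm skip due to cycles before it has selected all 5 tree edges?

1

Sort edges by weight, then run Kruskal:
B E (3): add — endpoints in different components.
A D (4): add — endpoints in different components.
D F (6): add — endpoints in different components.
A E (7): add — endpoints in different components.
A F (7): skip — A and F already connected.
B C (7): add — endpoints in different components.
Edges rejected before the tree was complete: 1.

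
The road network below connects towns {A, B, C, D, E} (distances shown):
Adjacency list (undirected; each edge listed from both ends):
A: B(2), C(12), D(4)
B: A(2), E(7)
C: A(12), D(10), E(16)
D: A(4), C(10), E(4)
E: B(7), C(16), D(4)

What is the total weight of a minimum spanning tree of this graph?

Prim, starting at A.
Step 1: cheapest edge leaving the tree is A B (2); add B.
Step 2: cheapest edge leaving the tree is A D (4); add D.
Step 3: cheapest edge leaving the tree is D E (4); add E.
Step 4: cheapest edge leaving the tree is C D (10); add C.
MST edges: A B, A D, D E, C D; total weight 2+4+4+10 = 20.

20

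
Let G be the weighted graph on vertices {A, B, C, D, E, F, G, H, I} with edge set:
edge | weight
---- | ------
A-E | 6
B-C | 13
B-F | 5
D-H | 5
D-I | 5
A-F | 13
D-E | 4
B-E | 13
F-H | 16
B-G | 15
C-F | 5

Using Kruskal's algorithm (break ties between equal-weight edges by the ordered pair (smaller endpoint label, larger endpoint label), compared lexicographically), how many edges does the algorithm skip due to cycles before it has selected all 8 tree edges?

2

Sort edges by weight, then run Kruskal:
D-E (4): add — endpoints in different components.
B-F (5): add — endpoints in different components.
C-F (5): add — endpoints in different components.
D-H (5): add — endpoints in different components.
D-I (5): add — endpoints in different components.
A-E (6): add — endpoints in different components.
A-F (13): add — endpoints in different components.
B-C (13): skip — B and C already connected.
B-E (13): skip — B and E already connected.
B-G (15): add — endpoints in different components.
Edges rejected before the tree was complete: 2.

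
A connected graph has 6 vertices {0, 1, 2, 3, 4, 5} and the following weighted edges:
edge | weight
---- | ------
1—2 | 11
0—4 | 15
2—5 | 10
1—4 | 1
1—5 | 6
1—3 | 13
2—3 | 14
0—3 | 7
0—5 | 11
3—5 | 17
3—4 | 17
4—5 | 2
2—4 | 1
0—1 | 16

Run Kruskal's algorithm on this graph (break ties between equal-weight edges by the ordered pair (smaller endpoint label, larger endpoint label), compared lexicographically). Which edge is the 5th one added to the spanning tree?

Kruskal's algorithm — process edges by increasing weight (ties by edge label):
1—4 (1): add. Components now {0} {1,4} {2} {3} {5}
2—4 (1): add. Components now {0} {1,2,4} {3} {5}
4—5 (2): add. Components now {0} {1,2,4,5} {3}
1—5 (6): skip — 1 and 5 already connected.
0—3 (7): add. Components now {0,3} {1,2,4,5}
2—5 (10): skip — 2 and 5 already connected.
0—5 (11): add. Components now {0,1,2,3,4,5}
The 5th edge added is 0—5.

0-5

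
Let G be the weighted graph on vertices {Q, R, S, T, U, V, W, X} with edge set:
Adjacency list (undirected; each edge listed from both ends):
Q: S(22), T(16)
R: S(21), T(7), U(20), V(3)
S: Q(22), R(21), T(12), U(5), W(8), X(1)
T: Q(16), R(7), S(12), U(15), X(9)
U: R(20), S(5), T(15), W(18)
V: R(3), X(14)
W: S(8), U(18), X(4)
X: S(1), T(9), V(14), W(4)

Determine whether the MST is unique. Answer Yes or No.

Yes

Kruskal's algorithm — process edges by increasing weight (ties by edge label):
S—X (1): add — endpoints in different components.
R—V (3): add — endpoints in different components.
W—X (4): add — endpoints in different components.
S—U (5): add — endpoints in different components.
R—T (7): add — endpoints in different components.
S—W (8): skip — W and S already connected.
T—X (9): add — endpoints in different components.
S—T (12): skip — S and T already connected.
V—X (14): skip — X and V already connected.
T—U (15): skip — U and T already connected.
Q—T (16): add — endpoints in different components.
Every non-tree edge has weight strictly greater than the heaviest edge on the tree path between its endpoints, so the MST is unique.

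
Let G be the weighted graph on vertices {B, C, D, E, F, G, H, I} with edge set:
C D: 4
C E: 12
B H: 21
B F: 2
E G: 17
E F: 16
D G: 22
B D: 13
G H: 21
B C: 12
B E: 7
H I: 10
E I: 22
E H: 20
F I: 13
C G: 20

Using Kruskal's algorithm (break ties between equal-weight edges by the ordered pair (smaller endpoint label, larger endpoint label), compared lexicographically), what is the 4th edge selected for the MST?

Kruskal's algorithm — process edges by increasing weight (ties by edge label):
B F (2): add — endpoints in different components.
C D (4): add — endpoints in different components.
B E (7): add — endpoints in different components.
H I (10): add — endpoints in different components.
B C (12): add — endpoints in different components.
C E (12): skip — C and E already connected.
B D (13): skip — B and D already connected.
F I (13): add — endpoints in different components.
E F (16): skip — E and F already connected.
E G (17): add — endpoints in different components.
The 4th edge added is H I.

H-I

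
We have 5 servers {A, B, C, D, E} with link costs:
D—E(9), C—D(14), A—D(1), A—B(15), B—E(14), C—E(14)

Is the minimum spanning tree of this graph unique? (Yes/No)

Kruskal's algorithm — process edges by increasing weight (ties by edge label):
A—D (1): add — endpoints in different components.
D—E (9): add — endpoints in different components.
B—E (14): add — endpoints in different components.
C—D (14): add — endpoints in different components.
Non-tree edge C—E has weight 14, equal to the heaviest edge on its tree cycle — swapping gives another MST of the same weight. Not unique.

No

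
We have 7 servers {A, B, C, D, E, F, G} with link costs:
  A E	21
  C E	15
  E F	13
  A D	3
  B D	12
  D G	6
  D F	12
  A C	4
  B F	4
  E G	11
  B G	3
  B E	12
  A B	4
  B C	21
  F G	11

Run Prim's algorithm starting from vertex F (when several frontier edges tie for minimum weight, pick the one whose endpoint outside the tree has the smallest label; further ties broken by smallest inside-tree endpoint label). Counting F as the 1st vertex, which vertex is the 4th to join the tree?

A

Prim's algorithm from F:
Step 1: cheapest edge leaving the tree is B F (4); add B.
Step 2: cheapest edge leaving the tree is B G (3); add G.
Step 3: cheapest edge leaving the tree is A B (4); add A.
Step 4: cheapest edge leaving the tree is A D (3); add D.
Step 5: cheapest edge leaving the tree is A C (4); add C.
Step 6: cheapest edge leaving the tree is E G (11); add E.
Vertex order: F, B, G, A, D, C, E. The 4th vertex is A.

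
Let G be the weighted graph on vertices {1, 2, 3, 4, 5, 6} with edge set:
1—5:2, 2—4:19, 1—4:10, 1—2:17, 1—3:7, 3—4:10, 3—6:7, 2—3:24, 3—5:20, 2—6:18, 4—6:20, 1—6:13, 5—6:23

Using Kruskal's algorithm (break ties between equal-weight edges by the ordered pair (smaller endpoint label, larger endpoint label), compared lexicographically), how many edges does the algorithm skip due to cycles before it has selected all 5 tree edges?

2

Kruskal's algorithm — process edges by increasing weight (ties by edge label):
1—5 (2): add — endpoints in different components.
1—3 (7): add — endpoints in different components.
3—6 (7): add — endpoints in different components.
1—4 (10): add — endpoints in different components.
3—4 (10): skip — 3 and 4 already connected.
1—6 (13): skip — 1 and 6 already connected.
1—2 (17): add — endpoints in different components.
Edges rejected before the tree was complete: 2.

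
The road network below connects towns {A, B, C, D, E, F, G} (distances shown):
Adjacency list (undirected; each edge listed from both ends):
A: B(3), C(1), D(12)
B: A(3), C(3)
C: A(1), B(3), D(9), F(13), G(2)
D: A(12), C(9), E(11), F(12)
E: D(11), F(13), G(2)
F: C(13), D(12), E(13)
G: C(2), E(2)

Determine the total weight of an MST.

29

Kruskal's algorithm — process edges by increasing weight (ties by edge label):
A—C (1): add. Components now {A,C} {B} {D} {E} {F} {G}
C—G (2): add. Components now {A,C,G} {B} {D} {E} {F}
E—G (2): add. Components now {A,C,E,G} {B} {D} {F}
A—B (3): add. Components now {A,B,C,E,G} {D} {F}
B—C (3): skip — B and C already connected.
C—D (9): add. Components now {A,B,C,D,E,G} {F}
D—E (11): skip — D and E already connected.
A—D (12): skip — A and D already connected.
D—F (12): add. Components now {A,B,C,D,E,F,G}
MST edges: A—C, C—G, E—G, A—B, C—D, D—F; total weight 1+2+2+3+9+12 = 29.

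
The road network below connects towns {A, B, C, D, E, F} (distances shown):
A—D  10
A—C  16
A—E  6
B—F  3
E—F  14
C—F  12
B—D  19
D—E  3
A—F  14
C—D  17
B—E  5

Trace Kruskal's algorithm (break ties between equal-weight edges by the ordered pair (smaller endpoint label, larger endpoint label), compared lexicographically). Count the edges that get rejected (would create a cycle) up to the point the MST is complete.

1

Kruskal: consider edges lightest-first.
B—F (3): add — endpoints in different components.
D—E (3): add — endpoints in different components.
B—E (5): add — endpoints in different components.
A—E (6): add — endpoints in different components.
A—D (10): skip — A and D already connected.
C—F (12): add — endpoints in different components.
Edges rejected before the tree was complete: 1.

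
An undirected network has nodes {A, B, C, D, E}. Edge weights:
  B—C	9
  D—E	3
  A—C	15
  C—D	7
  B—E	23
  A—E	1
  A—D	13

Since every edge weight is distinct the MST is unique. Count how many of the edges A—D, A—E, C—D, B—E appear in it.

Kruskal's algorithm — process edges by increasing weight (ties by edge label):
A—E (1): add — endpoints in different components.
D—E (3): add — endpoints in different components.
C—D (7): add — endpoints in different components.
B—C (9): add — endpoints in different components.
MST edge set: {A—E, D—E, C—D, B—C}.
Of the listed edges, {A—E, C—D} are in the MST → 2.

2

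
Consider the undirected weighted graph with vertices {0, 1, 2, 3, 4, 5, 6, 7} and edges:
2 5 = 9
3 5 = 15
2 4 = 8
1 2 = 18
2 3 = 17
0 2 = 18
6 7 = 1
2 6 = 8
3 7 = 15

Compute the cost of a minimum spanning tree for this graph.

77

Sort edges by weight, then run Kruskal:
6 7 (1): add — endpoints in different components.
2 4 (8): add — endpoints in different components.
2 6 (8): add — endpoints in different components.
2 5 (9): add — endpoints in different components.
3 5 (15): add — endpoints in different components.
3 7 (15): skip — 3 and 7 already connected.
2 3 (17): skip — 2 and 3 already connected.
0 2 (18): add — endpoints in different components.
1 2 (18): add — endpoints in different components.
MST edges: 6 7, 2 4, 2 6, 2 5, 3 5, 0 2, 1 2; total weight 1+8+8+9+15+18+18 = 77.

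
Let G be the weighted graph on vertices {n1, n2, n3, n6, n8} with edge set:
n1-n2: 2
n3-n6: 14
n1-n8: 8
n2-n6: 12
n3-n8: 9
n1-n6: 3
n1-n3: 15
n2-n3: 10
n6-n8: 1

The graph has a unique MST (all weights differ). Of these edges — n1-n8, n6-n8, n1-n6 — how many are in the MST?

2

Kruskal: consider edges lightest-first.
n6-n8 (1): add — endpoints in different components.
n1-n2 (2): add — endpoints in different components.
n1-n6 (3): add — endpoints in different components.
n1-n8 (8): skip — n1 and n8 already connected.
n3-n8 (9): add — endpoints in different components.
MST edge set: {n6-n8, n1-n2, n1-n6, n3-n8}.
Of the listed edges, {n6-n8, n1-n6} are in the MST → 2.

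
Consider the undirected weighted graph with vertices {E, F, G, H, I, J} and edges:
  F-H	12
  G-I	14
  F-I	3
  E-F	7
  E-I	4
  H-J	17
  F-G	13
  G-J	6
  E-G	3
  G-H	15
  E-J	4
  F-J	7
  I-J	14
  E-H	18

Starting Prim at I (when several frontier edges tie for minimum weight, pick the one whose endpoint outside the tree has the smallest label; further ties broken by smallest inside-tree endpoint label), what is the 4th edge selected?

E-J

Prim's algorithm from I:
Step 1: cheapest edge leaving the tree is F-I (3); add F.
Step 2: cheapest edge leaving the tree is E-I (4); add E.
Step 3: cheapest edge leaving the tree is E-G (3); add G.
Step 4: cheapest edge leaving the tree is E-J (4); add J.
Step 5: cheapest edge leaving the tree is F-H (12); add H.
The 4th edge added is E-J.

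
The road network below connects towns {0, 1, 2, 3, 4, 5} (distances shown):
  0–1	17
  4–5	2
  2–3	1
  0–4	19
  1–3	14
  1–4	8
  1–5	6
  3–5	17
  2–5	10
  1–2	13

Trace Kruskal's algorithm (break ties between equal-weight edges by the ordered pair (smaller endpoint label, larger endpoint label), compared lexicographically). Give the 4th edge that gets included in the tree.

2-5

Sort edges by weight, then run Kruskal:
2–3 (1): add — endpoints in different components.
4–5 (2): add — endpoints in different components.
1–5 (6): add — endpoints in different components.
1–4 (8): skip — 1 and 4 already connected.
2–5 (10): add — endpoints in different components.
1–2 (13): skip — 1 and 2 already connected.
1–3 (14): skip — 1 and 3 already connected.
0–1 (17): add — endpoints in different components.
The 4th edge added is 2–5.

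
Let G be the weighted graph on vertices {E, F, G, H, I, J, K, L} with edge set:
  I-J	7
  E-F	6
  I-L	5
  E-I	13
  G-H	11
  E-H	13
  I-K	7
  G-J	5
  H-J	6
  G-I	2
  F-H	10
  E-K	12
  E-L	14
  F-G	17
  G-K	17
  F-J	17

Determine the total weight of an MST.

Grow the tree from E using Prim:
Step 1: cheapest edge leaving the tree is E-F (6); add F.
Step 2: cheapest edge leaving the tree is F-H (10); add H.
Step 3: cheapest edge leaving the tree is H-J (6); add J.
Step 4: cheapest edge leaving the tree is G-J (5); add G.
Step 5: cheapest edge leaving the tree is G-I (2); add I.
Step 6: cheapest edge leaving the tree is I-L (5); add L.
Step 7: cheapest edge leaving the tree is I-K (7); add K.
MST edges: E-F, F-H, H-J, G-J, G-I, I-L, I-K; total weight 6+10+6+5+2+5+7 = 41.

41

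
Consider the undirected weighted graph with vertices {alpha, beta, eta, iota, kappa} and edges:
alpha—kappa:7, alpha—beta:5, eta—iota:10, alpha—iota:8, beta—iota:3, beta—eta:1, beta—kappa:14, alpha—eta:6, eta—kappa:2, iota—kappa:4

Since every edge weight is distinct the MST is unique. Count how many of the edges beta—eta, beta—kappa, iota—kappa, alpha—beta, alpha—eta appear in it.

Kruskal: consider edges lightest-first.
beta—eta (1): add. Components now {beta,eta} {alpha} {iota} {kappa}
eta—kappa (2): add. Components now {beta,eta,kappa} {alpha} {iota}
beta—iota (3): add. Components now {beta,eta,iota,kappa} {alpha}
iota—kappa (4): skip — iota and kappa already connected.
alpha—beta (5): add. Components now {alpha,beta,eta,iota,kappa}
MST edge set: {beta—eta, eta—kappa, beta—iota, alpha—beta}.
Of the listed edges, {beta—eta, alpha—beta} are in the MST → 2.

2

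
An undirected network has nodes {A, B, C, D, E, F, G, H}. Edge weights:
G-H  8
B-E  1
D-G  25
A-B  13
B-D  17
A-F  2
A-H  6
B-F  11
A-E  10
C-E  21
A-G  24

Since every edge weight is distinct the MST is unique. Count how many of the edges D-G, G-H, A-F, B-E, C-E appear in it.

Sort edges by weight, then run Kruskal:
B-E (1): add — endpoints in different components.
A-F (2): add — endpoints in different components.
A-H (6): add — endpoints in different components.
G-H (8): add — endpoints in different components.
A-E (10): add — endpoints in different components.
B-F (11): skip — B and F already connected.
A-B (13): skip — A and B already connected.
B-D (17): add — endpoints in different components.
C-E (21): add — endpoints in different components.
MST edge set: {B-E, A-F, A-H, G-H, A-E, B-D, C-E}.
Of the listed edges, {G-H, A-F, B-E, C-E} are in the MST → 4.

4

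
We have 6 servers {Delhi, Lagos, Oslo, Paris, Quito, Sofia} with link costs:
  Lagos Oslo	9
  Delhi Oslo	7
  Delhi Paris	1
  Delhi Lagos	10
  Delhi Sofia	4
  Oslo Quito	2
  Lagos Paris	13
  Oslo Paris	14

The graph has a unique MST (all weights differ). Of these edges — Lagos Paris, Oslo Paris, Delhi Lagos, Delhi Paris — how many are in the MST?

1

Kruskal: consider edges lightest-first.
Delhi Paris (1): add. Components now {Quito} {Delhi,Paris} {Sofia} {Lagos} {Oslo}
Oslo Quito (2): add. Components now {Oslo,Quito} {Delhi,Paris} {Sofia} {Lagos}
Delhi Sofia (4): add. Components now {Oslo,Quito} {Delhi,Paris,Sofia} {Lagos}
Delhi Oslo (7): add. Components now {Delhi,Oslo,Paris,Quito,Sofia} {Lagos}
Lagos Oslo (9): add. Components now {Delhi,Lagos,Oslo,Paris,Quito,Sofia}
MST edge set: {Delhi Paris, Oslo Quito, Delhi Sofia, Delhi Oslo, Lagos Oslo}.
Of the listed edges, {Delhi Paris} are in the MST → 1.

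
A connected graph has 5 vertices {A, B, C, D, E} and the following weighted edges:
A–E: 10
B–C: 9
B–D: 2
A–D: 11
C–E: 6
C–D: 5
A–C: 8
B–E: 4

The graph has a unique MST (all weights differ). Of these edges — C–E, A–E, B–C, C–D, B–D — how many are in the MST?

Kruskal's algorithm — process edges by increasing weight (ties by edge label):
B–D (2): add. Components now {A} {B,D} {C} {E}
B–E (4): add. Components now {A} {B,D,E} {C}
C–D (5): add. Components now {A} {B,C,D,E}
C–E (6): skip — C and E already connected.
A–C (8): add. Components now {A,B,C,D,E}
MST edge set: {B–D, B–E, C–D, A–C}.
Of the listed edges, {C–D, B–D} are in the MST → 2.

2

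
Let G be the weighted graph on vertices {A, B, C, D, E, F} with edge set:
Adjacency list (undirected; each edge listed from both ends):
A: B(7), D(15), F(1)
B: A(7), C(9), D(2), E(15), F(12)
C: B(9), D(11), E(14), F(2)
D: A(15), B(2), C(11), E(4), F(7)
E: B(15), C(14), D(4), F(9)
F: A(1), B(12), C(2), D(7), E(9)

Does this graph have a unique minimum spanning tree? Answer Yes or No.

No

Sort edges by weight, then run Kruskal:
A–F (1): add — endpoints in different components.
B–D (2): add — endpoints in different components.
C–F (2): add — endpoints in different components.
D–E (4): add — endpoints in different components.
A–B (7): add — endpoints in different components.
Non-tree edge D–F has weight 7, equal to the heaviest edge on its tree cycle — swapping gives another MST of the same weight. Not unique.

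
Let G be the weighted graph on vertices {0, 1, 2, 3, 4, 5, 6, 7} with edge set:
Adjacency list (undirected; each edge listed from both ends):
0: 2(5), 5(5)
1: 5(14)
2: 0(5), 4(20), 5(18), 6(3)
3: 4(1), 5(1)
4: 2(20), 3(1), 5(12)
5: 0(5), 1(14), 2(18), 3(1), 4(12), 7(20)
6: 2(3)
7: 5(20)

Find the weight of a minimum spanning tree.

Grow the tree from 6 using Prim:
Step 1: frontier [2—6 3] → take 2—6 (3); add 2.
Step 2: frontier [0—2 5, 2—5 18, 2—4 20] → take 0—2 (5); add 0.
Step 3: frontier [0—5 5, 2—5 18, 2—4 20] → take 0—5 (5); add 5.
Step 4: frontier [2—4 20, 3—5 1, 4—5 12, 1—5 14, 5—7 20] → take 3—5 (1); add 3.
Step 5: frontier [2—4 20, 3—4 1, 4—5 12, 1—5 14, 5—7 20] → take 3—4 (1); add 4.
Step 6: frontier [1—5 14, 5—7 20] → take 1—5 (14); add 1.
Step 7: frontier [5—7 20] → take 5—7 (20); add 7.
MST edges: 2—6, 0—2, 0—5, 3—5, 3—4, 1—5, 5—7; total weight 3+5+5+1+1+14+20 = 49.

49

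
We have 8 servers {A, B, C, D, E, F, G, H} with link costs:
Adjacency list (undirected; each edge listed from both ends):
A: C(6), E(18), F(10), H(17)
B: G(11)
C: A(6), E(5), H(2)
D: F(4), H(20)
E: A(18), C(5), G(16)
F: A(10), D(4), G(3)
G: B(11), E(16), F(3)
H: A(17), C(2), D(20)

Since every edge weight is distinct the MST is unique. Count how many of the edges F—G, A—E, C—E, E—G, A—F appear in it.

3

Kruskal's algorithm — process edges by increasing weight (ties by edge label):
C—H (2): add — endpoints in different components.
F—G (3): add — endpoints in different components.
D—F (4): add — endpoints in different components.
C—E (5): add — endpoints in different components.
A—C (6): add — endpoints in different components.
A—F (10): add — endpoints in different components.
B—G (11): add — endpoints in different components.
MST edge set: {C—H, F—G, D—F, C—E, A—C, A—F, B—G}.
Of the listed edges, {F—G, C—E, A—F} are in the MST → 3.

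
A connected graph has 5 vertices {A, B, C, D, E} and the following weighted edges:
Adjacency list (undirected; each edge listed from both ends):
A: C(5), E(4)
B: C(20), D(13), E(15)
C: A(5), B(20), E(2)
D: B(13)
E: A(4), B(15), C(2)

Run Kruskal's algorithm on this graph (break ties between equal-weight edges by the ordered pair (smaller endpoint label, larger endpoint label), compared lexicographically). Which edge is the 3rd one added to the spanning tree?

Sort edges by weight, then run Kruskal:
C E (2): add. Components now {A} {B} {C,E} {D}
A E (4): add. Components now {A,C,E} {B} {D}
A C (5): skip — A and C already connected.
B D (13): add. Components now {A,C,E} {B,D}
B E (15): add. Components now {A,B,C,D,E}
The 3rd edge added is B D.

B-D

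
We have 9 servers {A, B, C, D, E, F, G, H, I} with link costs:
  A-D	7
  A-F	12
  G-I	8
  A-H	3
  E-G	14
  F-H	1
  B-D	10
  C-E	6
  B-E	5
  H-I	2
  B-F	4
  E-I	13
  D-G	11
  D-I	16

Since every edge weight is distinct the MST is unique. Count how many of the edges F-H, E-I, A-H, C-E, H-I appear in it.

Kruskal's algorithm — process edges by increasing weight (ties by edge label):
F-H (1): add — endpoints in different components.
H-I (2): add — endpoints in different components.
A-H (3): add — endpoints in different components.
B-F (4): add — endpoints in different components.
B-E (5): add — endpoints in different components.
C-E (6): add — endpoints in different components.
A-D (7): add — endpoints in different components.
G-I (8): add — endpoints in different components.
MST edge set: {F-H, H-I, A-H, B-F, B-E, C-E, A-D, G-I}.
Of the listed edges, {F-H, A-H, C-E, H-I} are in the MST → 4.

4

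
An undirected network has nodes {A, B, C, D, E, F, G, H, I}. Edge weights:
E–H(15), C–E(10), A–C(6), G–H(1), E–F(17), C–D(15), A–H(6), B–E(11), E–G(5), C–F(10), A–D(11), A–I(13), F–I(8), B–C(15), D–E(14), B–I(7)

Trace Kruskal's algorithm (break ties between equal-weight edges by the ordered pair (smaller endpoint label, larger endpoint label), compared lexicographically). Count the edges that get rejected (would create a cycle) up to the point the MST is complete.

1

Sort edges by weight, then run Kruskal:
G–H (1): add — endpoints in different components.
E–G (5): add — endpoints in different components.
A–C (6): add — endpoints in different components.
A–H (6): add — endpoints in different components.
B–I (7): add — endpoints in different components.
F–I (8): add — endpoints in different components.
C–E (10): skip — C and E already connected.
C–F (10): add — endpoints in different components.
A–D (11): add — endpoints in different components.
Edges rejected before the tree was complete: 1.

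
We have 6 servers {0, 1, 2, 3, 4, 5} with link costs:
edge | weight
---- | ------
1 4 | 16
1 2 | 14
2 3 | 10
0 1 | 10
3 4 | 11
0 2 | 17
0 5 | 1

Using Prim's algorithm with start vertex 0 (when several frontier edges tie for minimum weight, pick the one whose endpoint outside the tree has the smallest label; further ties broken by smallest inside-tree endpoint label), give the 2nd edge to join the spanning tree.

Prim's algorithm from 0:
Step 1: cheapest edge leaving the tree is 0 5 (1); add 5.
Step 2: cheapest edge leaving the tree is 0 1 (10); add 1.
Step 3: cheapest edge leaving the tree is 1 2 (14); add 2.
Step 4: cheapest edge leaving the tree is 2 3 (10); add 3.
Step 5: cheapest edge leaving the tree is 3 4 (11); add 4.
The 2nd edge added is 0 1.

0-1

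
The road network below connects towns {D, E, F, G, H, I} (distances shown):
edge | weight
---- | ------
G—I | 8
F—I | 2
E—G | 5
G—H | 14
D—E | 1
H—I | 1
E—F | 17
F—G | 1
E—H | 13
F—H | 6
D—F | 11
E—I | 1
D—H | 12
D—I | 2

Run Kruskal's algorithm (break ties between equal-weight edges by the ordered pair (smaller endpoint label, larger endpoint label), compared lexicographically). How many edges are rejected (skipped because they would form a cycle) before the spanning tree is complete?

Sort edges by weight, then run Kruskal:
D—E (1): add. Components now {D,E} {F} {G} {H} {I}
E—I (1): add. Components now {D,E,I} {F} {G} {H}
F—G (1): add. Components now {D,E,I} {F,G} {H}
H—I (1): add. Components now {D,E,H,I} {F,G}
D—I (2): skip — D and I already connected.
F—I (2): add. Components now {D,E,F,G,H,I}
Edges rejected before the tree was complete: 1.

1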